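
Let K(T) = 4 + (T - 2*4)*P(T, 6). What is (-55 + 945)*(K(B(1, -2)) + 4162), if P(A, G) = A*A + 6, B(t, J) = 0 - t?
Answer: 3651670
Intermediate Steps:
B(t, J) = -t
P(A, G) = 6 + A² (P(A, G) = A² + 6 = 6 + A²)
K(T) = 4 + (-8 + T)*(6 + T²) (K(T) = 4 + (T - 2*4)*(6 + T²) = 4 + (T - 8)*(6 + T²) = 4 + (-8 + T)*(6 + T²))
(-55 + 945)*(K(B(1, -2)) + 4162) = (-55 + 945)*((-44 - 8*(-1*1)² + (-1*1)*(6 + (-1*1)²)) + 4162) = 890*((-44 - 8*(-1)² - (6 + (-1)²)) + 4162) = 890*((-44 - 8*1 - (6 + 1)) + 4162) = 890*((-44 - 8 - 1*7) + 4162) = 890*((-44 - 8 - 7) + 4162) = 890*(-59 + 4162) = 890*4103 = 3651670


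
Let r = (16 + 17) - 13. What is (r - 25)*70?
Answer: -350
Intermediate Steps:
r = 20 (r = 33 - 13 = 20)
(r - 25)*70 = (20 - 25)*70 = -5*70 = -350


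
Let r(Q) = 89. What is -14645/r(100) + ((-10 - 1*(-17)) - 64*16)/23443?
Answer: -343413248/2086427 ≈ -164.59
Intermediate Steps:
-14645/r(100) + ((-10 - 1*(-17)) - 64*16)/23443 = -14645/89 + ((-10 - 1*(-17)) - 64*16)/23443 = -14645*1/89 + ((-10 + 17) - 1024)*(1/23443) = -14645/89 + (7 - 1024)*(1/23443) = -14645/89 - 1017*1/23443 = -14645/89 - 1017/23443 = -343413248/2086427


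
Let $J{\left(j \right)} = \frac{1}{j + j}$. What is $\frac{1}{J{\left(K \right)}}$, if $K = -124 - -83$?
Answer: $-82$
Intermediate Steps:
$K = -41$ ($K = -124 + 83 = -41$)
$J{\left(j \right)} = \frac{1}{2 j}$
$\frac{1}{J{\left(K \right)}} = \frac{1}{\frac{1}{2} \frac{1}{-41}} = \frac{1}{\frac{1}{2} \left(- \frac{1}{41}\right)} = \frac{1}{- \frac{1}{82}} = -82$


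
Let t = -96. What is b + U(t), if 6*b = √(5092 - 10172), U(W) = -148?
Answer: -148 + I*√1270/3 ≈ -148.0 + 11.879*I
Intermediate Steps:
b = I*√1270/3 (b = √(5092 - 10172)/6 = √(-5080)/6 = (2*I*√1270)/6 = I*√1270/3 ≈ 11.879*I)
b + U(t) = I*√1270/3 - 148 = -148 + I*√1270/3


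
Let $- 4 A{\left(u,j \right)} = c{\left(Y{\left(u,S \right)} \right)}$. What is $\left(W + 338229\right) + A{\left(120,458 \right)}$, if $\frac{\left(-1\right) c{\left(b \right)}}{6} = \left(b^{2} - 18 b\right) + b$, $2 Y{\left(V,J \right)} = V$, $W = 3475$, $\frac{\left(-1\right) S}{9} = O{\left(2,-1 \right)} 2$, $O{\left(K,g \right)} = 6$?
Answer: $345574$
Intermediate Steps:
$S = -108$ ($S = - 9 \cdot 6 \cdot 2 = \left(-9\right) 12 = -108$)
$Y{\left(V,J \right)} = \frac{V}{2}$
$c{\left(b \right)} = - 6 b^{2} + 102 b$ ($c{\left(b \right)} = - 6 \left(\left(b^{2} - 18 b\right) + b\right) = - 6 \left(b^{2} - 17 b\right) = - 6 b^{2} + 102 b$)
$A{\left(u,j \right)} = - \frac{3 u \left(17 - \frac{u}{2}\right)}{4}$ ($A{\left(u,j \right)} = - \frac{6 \frac{u}{2} \left(17 - \frac{u}{2}\right)}{4} = - \frac{3 u \left(17 - \frac{u}{2}\right)}{4}$)
$\left(W + 338229\right) + A{\left(120,458 \right)} = \left(3475 + 338229\right) + \frac{3}{8} \cdot 120 \left(-34 + 120\right) = 341704 + \frac{3}{8} \cdot 120 \cdot 86 = 341704 + 3870 = 345574$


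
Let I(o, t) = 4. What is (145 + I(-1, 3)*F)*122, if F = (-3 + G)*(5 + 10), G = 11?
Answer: 76250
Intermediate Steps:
F = 120 (F = (-3 + 11)*(5 + 10) = 8*15 = 120)
(145 + I(-1, 3)*F)*122 = (145 + 4*120)*122 = (145 + 480)*122 = 625*122 = 76250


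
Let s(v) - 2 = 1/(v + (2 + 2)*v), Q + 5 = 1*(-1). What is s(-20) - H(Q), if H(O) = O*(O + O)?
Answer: -7001/100 ≈ -70.010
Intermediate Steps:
Q = -6 (Q = -5 + 1*(-1) = -5 - 1 = -6)
H(O) = 2*O² (H(O) = O*(2*O) = 2*O²)
s(v) = 2 + 1/(5*v) (s(v) = 2 + 1/(v + (2 + 2)*v) = 2 + 1/(v + 4*v) = 2 + 1/(5*v))
s(-20) - H(Q) = (2 + (⅕)/(-20)) - 2*(-6)² = (2 + (⅕)*(-1/20)) - 2*36 = (2 - 1/100) - 1*72 = 199/100 - 72 = -7001/100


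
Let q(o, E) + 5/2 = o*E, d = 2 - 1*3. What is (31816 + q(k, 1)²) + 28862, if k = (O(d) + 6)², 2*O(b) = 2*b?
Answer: 244737/4 ≈ 61184.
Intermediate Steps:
d = -1 (d = 2 - 3 = -1)
O(b) = b (O(b) = (2*b)/2 = b)
k = 25 (k = (-1 + 6)² = 5² = 25)
q(o, E) = -5/2 + E*o (q(o, E) = -5/2 + o*E = -5/2 + E*o)
(31816 + q(k, 1)²) + 28862 = (31816 + (-5/2 + 1*25)²) + 28862 = (31816 + (-5/2 + 25)²) + 28862 = (31816 + (45/2)²) + 28862 = (31816 + 2025/4) + 28862 = 129289/4 + 28862 = 244737/4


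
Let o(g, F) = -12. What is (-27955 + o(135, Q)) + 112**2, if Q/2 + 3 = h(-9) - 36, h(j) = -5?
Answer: -15423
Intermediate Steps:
Q = -88 (Q = -6 + 2*(-5 - 36) = -6 + 2*(-41) = -6 - 82 = -88)
(-27955 + o(135, Q)) + 112**2 = (-27955 - 12) + 112**2 = -27967 + 12544 = -15423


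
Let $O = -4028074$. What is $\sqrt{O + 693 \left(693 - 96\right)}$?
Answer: $i \sqrt{3614353} \approx 1901.1 i$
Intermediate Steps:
$\sqrt{O + 693 \left(693 - 96\right)} = \sqrt{-4028074 + 693 \left(693 - 96\right)} = \sqrt{-4028074 + 693 \cdot 597} = \sqrt{-4028074 + 413721} = \sqrt{-3614353} = i \sqrt{3614353}$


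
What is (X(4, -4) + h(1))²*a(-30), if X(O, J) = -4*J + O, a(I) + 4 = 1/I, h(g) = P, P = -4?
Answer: -15488/15 ≈ -1032.5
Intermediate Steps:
h(g) = -4
a(I) = -4 + 1/I
X(O, J) = O - 4*J
(X(4, -4) + h(1))²*a(-30) = ((4 - 4*(-4)) - 4)²*(-4 + 1/(-30)) = ((4 + 16) - 4)²*(-4 - 1/30) = (20 - 4)²*(-121/30) = 16²*(-121/30) = 256*(-121/30) = -15488/15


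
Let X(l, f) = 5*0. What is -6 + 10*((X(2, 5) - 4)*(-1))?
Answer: 34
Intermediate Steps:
X(l, f) = 0
-6 + 10*((X(2, 5) - 4)*(-1)) = -6 + 10*((0 - 4)*(-1)) = -6 + 10*(-4*(-1)) = -6 + 10*4 = -6 + 40 = 34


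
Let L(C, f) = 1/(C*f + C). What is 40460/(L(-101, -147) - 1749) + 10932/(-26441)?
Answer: -16057257485356/681933300073 ≈ -23.547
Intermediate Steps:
L(C, f) = 1/(C + C*f)
40460/(L(-101, -147) - 1749) + 10932/(-26441) = 40460/(1/((-101)*(1 - 147)) - 1749) + 10932/(-26441) = 40460/(-1/101/(-146) - 1749) + 10932*(-1/26441) = 40460/(-1/101*(-1/146) - 1749) - 10932/26441 = 40460/(1/14746 - 1749) - 10932/26441 = 40460/(-25790753/14746) - 10932/26441 = 40460*(-14746/25790753) - 10932/26441 = -596623160/25790753 - 10932/26441 = -16057257485356/681933300073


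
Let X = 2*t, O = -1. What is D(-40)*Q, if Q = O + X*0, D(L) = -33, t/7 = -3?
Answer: 33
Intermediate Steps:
t = -21 (t = 7*(-3) = -21)
X = -42 (X = 2*(-21) = -42)
Q = -1 (Q = -1 - 42*0 = -1 + 0 = -1)
D(-40)*Q = -33*(-1) = 33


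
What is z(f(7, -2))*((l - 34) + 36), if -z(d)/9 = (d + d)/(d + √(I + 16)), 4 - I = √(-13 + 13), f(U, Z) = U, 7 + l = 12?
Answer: -6174/29 + 1764*√5/29 ≈ -76.882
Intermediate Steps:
l = 5 (l = -7 + 12 = 5)
I = 4 (I = 4 - √(-13 + 13) = 4 - √0 = 4 - 1*0 = 4 + 0 = 4)
z(d) = -18*d/(d + 2*√5) (z(d) = -9*(d + d)/(d + √(4 + 16)) = -9*2*d/(d + √20) = -9*2*d/(d + 2*√5) = -18*d/(d + 2*√5))
z(f(7, -2))*((l - 34) + 36) = (-18*7/(7 + 2*√5))*((5 - 34) + 36) = (-126/(7 + 2*√5))*(-29 + 36) = -126/(7 + 2*√5)*7 = -882/(7 + 2*√5)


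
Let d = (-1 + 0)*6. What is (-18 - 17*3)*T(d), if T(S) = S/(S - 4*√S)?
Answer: -207/11 + 138*I*√6/11 ≈ -18.818 + 30.73*I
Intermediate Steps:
d = -6 (d = -1*6 = -6)
T(S) = S/(S - 4*√S)
(-18 - 17*3)*T(d) = (-18 - 17*3)*(-6/(-6 - 4*I*√6)) = (-18 - 51)*(-6/(-6 - 4*I*√6)) = -(-414)/(-6 - 4*I*√6) = 414/(-6 - 4*I*√6)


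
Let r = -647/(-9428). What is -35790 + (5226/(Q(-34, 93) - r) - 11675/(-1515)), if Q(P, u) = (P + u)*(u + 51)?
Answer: -868428182178851/24270191223 ≈ -35782.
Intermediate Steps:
Q(P, u) = (51 + u)*(P + u) (Q(P, u) = (P + u)*(51 + u) = (51 + u)*(P + u))
r = 647/9428 (r = -647*(-1/9428) = 647/9428 ≈ 0.068625)
-35790 + (5226/(Q(-34, 93) - r) - 11675/(-1515)) = -35790 + (5226/((93² + 51*(-34) + 51*93 - 34*93) - 1*647/9428) - 11675/(-1515)) = -35790 + (5226/((8649 - 1734 + 4743 - 3162) - 647/9428) - 11675*(-1/1515)) = -35790 + (5226/(8496 - 647/9428) + 2335/303) = -35790 + (5226/(80099641/9428) + 2335/303) = -35790 + (5226*(9428/80099641) + 2335/303) = -35790 + (49270728/80099641 + 2335/303) = -35790 + 201961692319/24270191223 = -868428182178851/24270191223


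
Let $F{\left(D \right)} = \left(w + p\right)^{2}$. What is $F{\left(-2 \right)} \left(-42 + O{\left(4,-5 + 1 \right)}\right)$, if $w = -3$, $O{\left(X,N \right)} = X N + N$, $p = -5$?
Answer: $-3968$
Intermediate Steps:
$O{\left(X,N \right)} = N + N X$ ($O{\left(X,N \right)} = N X + N = N + N X$)
$F{\left(D \right)} = 64$ ($F{\left(D \right)} = \left(-3 - 5\right)^{2} = \left(-8\right)^{2} = 64$)
$F{\left(-2 \right)} \left(-42 + O{\left(4,-5 + 1 \right)}\right) = 64 \left(-42 + \left(-5 + 1\right) \left(1 + 4\right)\right) = 64 \left(-42 - 20\right) = 64 \left(-62\right) = -3968$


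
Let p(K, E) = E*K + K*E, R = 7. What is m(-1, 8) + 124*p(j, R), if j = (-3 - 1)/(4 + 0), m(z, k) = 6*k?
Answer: -1688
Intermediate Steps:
j = -1 (j = -4/4 = -4*1/4 = -1)
p(K, E) = 2*E*K (p(K, E) = E*K + E*K = 2*E*K)
m(-1, 8) + 124*p(j, R) = 6*8 + 124*(2*7*(-1)) = 48 + 124*(-14) = 48 - 1736 = -1688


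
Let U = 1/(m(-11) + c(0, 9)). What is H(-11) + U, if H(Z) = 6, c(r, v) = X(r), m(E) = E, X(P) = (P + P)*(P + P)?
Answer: 65/11 ≈ 5.9091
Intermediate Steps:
X(P) = 4*P**2 (X(P) = (2*P)*(2*P) = 4*P**2)
c(r, v) = 4*r**2
U = -1/11 (U = 1/(-11 + 4*0**2) = 1/(-11 + 4*0) = 1/(-11 + 0) = 1/(-11) = -1/11 ≈ -0.090909)
H(-11) + U = 6 - 1/11 = 65/11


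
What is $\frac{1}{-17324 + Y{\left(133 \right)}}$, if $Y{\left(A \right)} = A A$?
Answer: $\frac{1}{365} \approx 0.0027397$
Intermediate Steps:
$Y{\left(A \right)} = A^{2}$
$\frac{1}{-17324 + Y{\left(133 \right)}} = \frac{1}{-17324 + 133^{2}} = \frac{1}{-17324 + 17689} = \frac{1}{365}$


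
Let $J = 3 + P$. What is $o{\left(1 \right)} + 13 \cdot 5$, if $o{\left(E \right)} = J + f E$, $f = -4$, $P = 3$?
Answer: $67$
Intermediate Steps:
$J = 6$ ($J = 3 + 3 = 6$)
$o{\left(E \right)} = 6 - 4 E$
$o{\left(1 \right)} + 13 \cdot 5 = \left(6 - 4\right) + 13 \cdot 5 = \left(6 - 4\right) + 65 = 2 + 65 = 67$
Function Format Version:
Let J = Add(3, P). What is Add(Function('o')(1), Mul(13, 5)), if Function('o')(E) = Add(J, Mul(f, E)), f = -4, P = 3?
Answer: 67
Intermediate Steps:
J = 6 (J = Add(3, 3) = 6)
Function('o')(E) = Add(6, Mul(-4, E))
Add(Function('o')(1), Mul(13, 5)) = Add(Add(6, Mul(-4, 1)), Mul(13, 5)) = Add(Add(6, -4), 65) = Add(2, 65) = 67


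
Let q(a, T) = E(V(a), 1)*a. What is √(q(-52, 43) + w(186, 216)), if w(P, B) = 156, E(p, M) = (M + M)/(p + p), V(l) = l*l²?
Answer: 5*√16873/52 ≈ 12.490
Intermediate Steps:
V(l) = l³
E(p, M) = M/p (E(p, M) = (2*M)/((2*p)) = (2*M)*(1/(2*p)) = M/p)
q(a, T) = a⁻² (q(a, T) = (1/a³)*a = a/a³ = a⁻²)
√(q(-52, 43) + w(186, 216)) = √((-52)⁻² + 156) = √(1/2704 + 156) = √(421825/2704) = 5*√16873/52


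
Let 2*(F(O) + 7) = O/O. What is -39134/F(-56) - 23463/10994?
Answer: 860173373/142922 ≈ 6018.5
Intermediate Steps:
F(O) = -13/2 (F(O) = -7 + (O/O)/2 = -7 + (½)*1 = -7 + ½ = -13/2)
-39134/F(-56) - 23463/10994 = -39134/(-13/2) - 23463/10994 = -39134*(-2/13) - 23463*1/10994 = 78268/13 - 23463/10994 = 860173373/142922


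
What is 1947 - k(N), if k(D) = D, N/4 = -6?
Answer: 1971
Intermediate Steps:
N = -24 (N = 4*(-6) = -24)
1947 - k(N) = 1947 - 1*(-24) = 1947 + 24 = 1971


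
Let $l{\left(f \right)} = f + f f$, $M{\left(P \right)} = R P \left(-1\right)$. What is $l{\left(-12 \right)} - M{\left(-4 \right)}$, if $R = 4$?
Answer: $116$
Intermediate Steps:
$M{\left(P \right)} = - 4 P$ ($M{\left(P \right)} = 4 P \left(-1\right) = - 4 P$)
$l{\left(f \right)} = f + f^{2}$
$l{\left(-12 \right)} - M{\left(-4 \right)} = - 12 \left(1 - 12\right) - \left(-4\right) \left(-4\right) = \left(-12\right) \left(-11\right) - 16 = 132 - 16 = 116$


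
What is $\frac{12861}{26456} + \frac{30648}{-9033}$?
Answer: $- \frac{231550025}{79659016} \approx -2.9068$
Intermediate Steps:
$\frac{12861}{26456} + \frac{30648}{-9033} = 12861 \cdot \frac{1}{26456} + 30648 \left(- \frac{1}{9033}\right) = \frac{12861}{26456} - \frac{10216}{3011} = - \frac{231550025}{79659016}$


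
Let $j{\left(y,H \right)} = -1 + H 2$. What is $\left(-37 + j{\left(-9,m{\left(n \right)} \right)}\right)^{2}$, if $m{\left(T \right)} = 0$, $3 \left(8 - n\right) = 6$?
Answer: $1444$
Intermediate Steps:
$n = 6$ ($n = 8 - 2 = 6$)
$j{\left(y,H \right)} = -1 + 2 H$
$\left(-37 + j{\left(-9,m{\left(n \right)} \right)}\right)^{2} = \left(-37 + \left(-1 + 2 \cdot 0\right)\right)^{2} = \left(-37 + \left(-1 + 0\right)\right)^{2} = \left(-37 - 1\right)^{2} = \left(-38\right)^{2} = 1444$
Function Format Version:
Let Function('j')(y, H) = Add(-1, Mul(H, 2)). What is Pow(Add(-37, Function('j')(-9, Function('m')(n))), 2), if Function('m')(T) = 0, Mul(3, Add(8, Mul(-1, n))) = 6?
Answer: 1444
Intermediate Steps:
n = 6 (n = Add(8, Mul(Rational(-1, 3), 6)) = Add(8, -2) = 6)
Function('j')(y, H) = Add(-1, Mul(2, H))
Pow(Add(-37, Function('j')(-9, Function('m')(n))), 2) = Pow(Add(-37, Add(-1, Mul(2, 0))), 2) = Pow(Add(-37, Add(-1, 0)), 2) = Pow(Add(-37, -1), 2) = Pow(-38, 2) = 1444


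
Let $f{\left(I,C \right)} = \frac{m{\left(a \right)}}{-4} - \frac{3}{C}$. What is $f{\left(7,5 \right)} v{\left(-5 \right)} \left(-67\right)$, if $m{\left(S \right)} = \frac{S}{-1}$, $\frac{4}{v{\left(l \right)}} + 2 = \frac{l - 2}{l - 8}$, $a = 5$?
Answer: $\frac{11323}{95} \approx 119.19$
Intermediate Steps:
$v{\left(l \right)} = \frac{4}{-2 + \frac{-2 + l}{-8 + l}}$ ($v{\left(l \right)} = \frac{4}{-2 + \frac{l - 2}{l - 8}} = \frac{4}{-2 + \frac{-2 + l}{-8 + l}}$)
$m{\left(S \right)} = - S$ ($m{\left(S \right)} = S \left(-1\right) = - S$)
$f{\left(I,C \right)} = \frac{5}{4} - \frac{3}{C}$ ($f{\left(I,C \right)} = \frac{\left(-1\right) 5}{-4} - \frac{3}{C} = \left(-5\right) \left(- \frac{1}{4}\right) - \frac{3}{C} = \frac{5}{4} - \frac{3}{C}$)
$f{\left(7,5 \right)} v{\left(-5 \right)} \left(-67\right) = \left(\frac{5}{4} - \frac{3}{5}\right) \frac{4 \left(8 - -5\right)}{-14 - 5} \left(-67\right) = \left(\frac{5}{4} - \frac{3}{5}\right) \frac{4 \left(8 + 5\right)}{-19} \left(-67\right) = \left(\frac{5}{4} - \frac{3}{5}\right) 4 \left(- \frac{1}{19}\right) 13 \left(-67\right) = \frac{13}{20} \left(- \frac{52}{19}\right) \left(-67\right) = \left(- \frac{169}{95}\right) \left(-67\right) = \frac{11323}{95}$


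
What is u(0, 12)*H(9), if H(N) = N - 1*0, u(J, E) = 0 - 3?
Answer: -27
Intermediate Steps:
u(J, E) = -3
H(N) = N (H(N) = N + 0 = N)
u(0, 12)*H(9) = -3*9 = -27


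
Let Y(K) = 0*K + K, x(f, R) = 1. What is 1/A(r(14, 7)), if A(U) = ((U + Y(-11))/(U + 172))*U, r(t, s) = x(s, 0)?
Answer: -173/10 ≈ -17.300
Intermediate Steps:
r(t, s) = 1
Y(K) = K (Y(K) = 0 + K = K)
A(U) = U*(-11 + U)/(172 + U) (A(U) = ((U - 11)/(U + 172))*U = ((-11 + U)/(172 + U))*U = U*(-11 + U)/(172 + U))
1/A(r(14, 7)) = 1/(1*(-11 + 1)/(172 + 1)) = 1/(1*(-10)/173) = 1/(1*(1/173)*(-10)) = 1/(-10/173) = -173/10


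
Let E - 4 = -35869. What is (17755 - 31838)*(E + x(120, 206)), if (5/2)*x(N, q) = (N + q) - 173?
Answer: 2521124577/5 ≈ 5.0422e+8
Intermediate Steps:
x(N, q) = -346/5 + 2*N/5 + 2*q/5 (x(N, q) = 2*((N + q) - 173)/5 = 2*(-173 + N + q)/5 = -346/5 + 2*N/5 + 2*q/5)
E = -35865 (E = 4 - 35869 = -35865)
(17755 - 31838)*(E + x(120, 206)) = (17755 - 31838)*(-35865 + (-346/5 + (⅖)*120 + (⅖)*206)) = -14083*(-35865 + (-346/5 + 48 + 412/5)) = -14083*(-35865 + 306/5) = -14083*(-179019/5) = 2521124577/5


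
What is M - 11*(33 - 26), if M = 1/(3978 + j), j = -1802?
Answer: -167551/2176 ≈ -77.000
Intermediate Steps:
M = 1/2176 (M = 1/(3978 - 1802) = 1/2176 ≈ 0.00045956)
M - 11*(33 - 26) = 1/2176 - 11*(33 - 26) = 1/2176 - 11*7 = 1/2176 - 1*77 = 1/2176 - 77 = -167551/2176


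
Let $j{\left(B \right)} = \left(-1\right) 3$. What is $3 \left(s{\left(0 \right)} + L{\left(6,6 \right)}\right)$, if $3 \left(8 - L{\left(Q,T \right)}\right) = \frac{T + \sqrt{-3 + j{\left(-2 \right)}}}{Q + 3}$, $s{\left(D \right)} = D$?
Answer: $\frac{70}{3} - \frac{i \sqrt{6}}{9} \approx 23.333 - 0.27217 i$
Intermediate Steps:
$j{\left(B \right)} = -3$
$L{\left(Q,T \right)} = 8 - \frac{T + i \sqrt{6}}{3 \left(3 + Q\right)}$ ($L{\left(Q,T \right)} = 8 - \frac{\left(T + \sqrt{-3 - 3}\right) \frac{1}{Q + 3}}{3} = 8 - \frac{\left(T + \sqrt{-6}\right) \frac{1}{3 + Q}}{3} = 8 - \frac{\left(T + i \sqrt{6}\right) \frac{1}{3 + Q}}{3} = 8 - \frac{\frac{1}{3 + Q} \left(T + i \sqrt{6}\right)}{3} = 8 - \frac{T + i \sqrt{6}}{3 \left(3 + Q\right)}$)
$3 \left(s{\left(0 \right)} + L{\left(6,6 \right)}\right) = 3 \left(0 + \frac{72 - 6 + 24 \cdot 6 - i \sqrt{6}}{3 \left(3 + 6\right)}\right) = 3 \left(0 + \frac{72 - 6 + 144 - i \sqrt{6}}{3 \cdot 9}\right) = 3 \left(0 + \frac{1}{3} \cdot \frac{1}{9} \left(210 - i \sqrt{6}\right)\right) = 3 \left(0 + \left(\frac{70}{9} - \frac{i \sqrt{6}}{27}\right)\right) = 3 \left(\frac{70}{9} - \frac{i \sqrt{6}}{27}\right) = \frac{70}{3} - \frac{i \sqrt{6}}{9}$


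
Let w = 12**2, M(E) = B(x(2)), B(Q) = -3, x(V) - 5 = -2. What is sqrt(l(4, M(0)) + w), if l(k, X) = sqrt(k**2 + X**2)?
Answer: sqrt(149) ≈ 12.207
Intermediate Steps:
x(V) = 3 (x(V) = 5 - 2 = 3)
M(E) = -3
w = 144
l(k, X) = sqrt(X**2 + k**2)
sqrt(l(4, M(0)) + w) = sqrt(sqrt((-3)**2 + 4**2) + 144) = sqrt(sqrt(9 + 16) + 144) = sqrt(sqrt(25) + 144) = sqrt(5 + 144) = sqrt(149)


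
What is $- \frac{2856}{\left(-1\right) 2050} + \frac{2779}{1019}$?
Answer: $\frac{4303607}{1044475} \approx 4.1204$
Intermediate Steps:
$- \frac{2856}{\left(-1\right) 2050} + \frac{2779}{1019} = - \frac{2856}{-2050} + 2779 \cdot \frac{1}{1019} = \left(-2856\right) \left(- \frac{1}{2050}\right) + \frac{2779}{1019} = \frac{1428}{1025} + \frac{2779}{1019} = \frac{4303607}{1044475}$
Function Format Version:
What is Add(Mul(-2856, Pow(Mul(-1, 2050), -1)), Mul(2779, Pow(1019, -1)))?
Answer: Rational(4303607, 1044475) ≈ 4.1204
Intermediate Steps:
Add(Mul(-2856, Pow(Mul(-1, 2050), -1)), Mul(2779, Pow(1019, -1))) = Add(Mul(-2856, Pow(-2050, -1)), Mul(2779, Rational(1, 1019))) = Add(Mul(-2856, Rational(-1, 2050)), Rational(2779, 1019)) = Add(Rational(1428, 1025), Rational(2779, 1019)) = Rational(4303607, 1044475)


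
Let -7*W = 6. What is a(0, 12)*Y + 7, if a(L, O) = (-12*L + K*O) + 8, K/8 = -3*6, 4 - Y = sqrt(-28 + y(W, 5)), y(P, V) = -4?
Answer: -6873 + 6880*I*sqrt(2) ≈ -6873.0 + 9729.8*I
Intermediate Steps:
W = -6/7 (W = -1/7*6 = -6/7 ≈ -0.85714)
Y = 4 - 4*I*sqrt(2) (Y = 4 - sqrt(-28 - 4) = 4 - sqrt(-32) = 4 - 4*I*sqrt(2) ≈ 4.0 - 5.6569*I)
K = -144 (K = 8*(-3*6) = 8*(-18) = -144)
a(L, O) = 8 - 144*O - 12*L (a(L, O) = (-12*L - 144*O) + 8 = (-144*O - 12*L) + 8 = 8 - 144*O - 12*L)
a(0, 12)*Y + 7 = (8 - 144*12 - 12*0)*(4 - 4*I*sqrt(2)) + 7 = (8 - 1728 + 0)*(4 - 4*I*sqrt(2)) + 7 = -1720*(4 - 4*I*sqrt(2)) + 7 = (-6880 + 6880*I*sqrt(2)) + 7 = -6873 + 6880*I*sqrt(2)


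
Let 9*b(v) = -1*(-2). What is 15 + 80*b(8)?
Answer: 295/9 ≈ 32.778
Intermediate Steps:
b(v) = 2/9 (b(v) = (-1*(-2))/9 = (1/9)*2 = 2/9)
15 + 80*b(8) = 15 + 80*(2/9) = 15 + 160/9 = 295/9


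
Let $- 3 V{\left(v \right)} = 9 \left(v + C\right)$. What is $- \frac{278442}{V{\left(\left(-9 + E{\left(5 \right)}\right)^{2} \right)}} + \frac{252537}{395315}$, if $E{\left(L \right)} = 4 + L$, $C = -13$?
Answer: $- \frac{36687483429}{5139095} \approx -7138.9$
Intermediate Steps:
$V{\left(v \right)} = 39 - 3 v$ ($V{\left(v \right)} = - \frac{9 \left(v - 13\right)}{3} = - \frac{9 \left(-13 + v\right)}{3} = - \frac{-117 + 9 v}{3} = 39 - 3 v$)
$- \frac{278442}{V{\left(\left(-9 + E{\left(5 \right)}\right)^{2} \right)}} + \frac{252537}{395315} = - \frac{278442}{39 - 3 \left(-9 + \left(4 + 5\right)\right)^{2}} + \frac{252537}{395315} = - \frac{278442}{39 - 3 \left(-9 + 9\right)^{2}} + 252537 \cdot \frac{1}{395315} = - \frac{278442}{39 - 3 \cdot 0^{2}} + \frac{252537}{395315} = - \frac{278442}{39 - 0} + \frac{252537}{395315} = - \frac{278442}{39 + 0} + \frac{252537}{395315} = - \frac{278442}{39} + \frac{252537}{395315} = \left(-278442\right) \frac{1}{39} + \frac{252537}{395315} = - \frac{92814}{13} + \frac{252537}{395315} = - \frac{36687483429}{5139095}$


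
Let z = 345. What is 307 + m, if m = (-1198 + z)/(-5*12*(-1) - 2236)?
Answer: 668885/2176 ≈ 307.39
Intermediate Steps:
m = 853/2176 (m = (-1198 + 345)/(-5*12*(-1) - 2236) = -853/(-60*(-1) - 2236) = -853/(60 - 2236) = -853/(-2176) = -853*(-1/2176) = 853/2176 ≈ 0.39200)
307 + m = 307 + 853/2176 = 668885/2176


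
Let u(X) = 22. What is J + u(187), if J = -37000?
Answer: -36978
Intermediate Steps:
J + u(187) = -37000 + 22 = -36978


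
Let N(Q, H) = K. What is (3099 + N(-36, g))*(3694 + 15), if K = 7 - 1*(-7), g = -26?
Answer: 11546117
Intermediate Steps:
K = 14 (K = 7 + 7 = 14)
N(Q, H) = 14
(3099 + N(-36, g))*(3694 + 15) = (3099 + 14)*(3694 + 15) = 3113*3709 = 11546117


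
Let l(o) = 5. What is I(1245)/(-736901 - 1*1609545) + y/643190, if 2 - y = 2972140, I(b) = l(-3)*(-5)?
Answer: -3486972620899/754605301370 ≈ -4.6209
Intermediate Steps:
I(b) = -25 (I(b) = 5*(-5) = -25)
y = -2972138 (y = 2 - 1*2972140 = 2 - 2972140 = -2972138)
I(1245)/(-736901 - 1*1609545) + y/643190 = -25/(-736901 - 1*1609545) - 2972138/643190 = -25/(-736901 - 1609545) - 2972138*1/643190 = -25/(-2346446) - 1486069/321595 = -25*(-1/2346446) - 1486069/321595 = 25/2346446 - 1486069/321595 = -3486972620899/754605301370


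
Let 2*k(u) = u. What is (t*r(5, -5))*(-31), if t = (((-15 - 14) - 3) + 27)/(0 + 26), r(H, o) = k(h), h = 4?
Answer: 155/13 ≈ 11.923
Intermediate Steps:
k(u) = u/2
r(H, o) = 2 (r(H, o) = (½)*4 = 2)
t = -5/26 (t = ((-29 - 3) + 27)/26 = (-32 + 27)*(1/26) = -5*1/26 = -5/26 ≈ -0.19231)
(t*r(5, -5))*(-31) = -5/26*2*(-31) = -5/13*(-31) = 155/13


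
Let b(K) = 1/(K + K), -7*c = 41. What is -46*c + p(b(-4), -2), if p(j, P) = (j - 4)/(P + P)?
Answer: 60583/224 ≈ 270.46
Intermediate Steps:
c = -41/7 (c = -⅐*41 = -41/7 ≈ -5.8571)
b(K) = 1/(2*K)
p(j, P) = (-4 + j)/(2*P) (p(j, P) = (-4 + j)/((2*P)) = (-4 + j)*(1/(2*P)) = (-4 + j)/(2*P))
-46*c + p(b(-4), -2) = -46*(-41/7) + (½)*(-4 + (½)/(-4))/(-2) = 1886/7 + (½)*(-½)*(-4 + (½)*(-¼)) = 1886/7 + (½)*(-½)*(-4 - ⅛) = 1886/7 + (½)*(-½)*(-33/8) = 1886/7 + 33/32 = 60583/224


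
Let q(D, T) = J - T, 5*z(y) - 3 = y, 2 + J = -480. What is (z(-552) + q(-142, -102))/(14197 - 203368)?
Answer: 2449/945855 ≈ 0.0025892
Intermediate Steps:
J = -482 (J = -2 - 480 = -482)
z(y) = 3/5 + y/5
q(D, T) = -482 - T
(z(-552) + q(-142, -102))/(14197 - 203368) = ((3/5 + (1/5)*(-552)) + (-482 - 1*(-102)))/(14197 - 203368) = ((3/5 - 552/5) + (-482 + 102))/(-189171) = (-549/5 - 380)*(-1/189171) = -2449/5*(-1/189171) = 2449/945855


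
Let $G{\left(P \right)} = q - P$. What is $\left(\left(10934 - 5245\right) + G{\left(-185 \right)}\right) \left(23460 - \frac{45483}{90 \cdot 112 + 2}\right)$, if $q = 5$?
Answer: $\frac{1390255555323}{10082} \approx 1.3789 \cdot 10^{8}$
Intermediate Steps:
$G{\left(P \right)} = 5 - P$
$\left(\left(10934 - 5245\right) + G{\left(-185 \right)}\right) \left(23460 - \frac{45483}{90 \cdot 112 + 2}\right) = \left(\left(10934 - 5245\right) + \left(5 - -185\right)\right) \left(23460 - \frac{45483}{90 \cdot 112 + 2}\right) = \left(5689 + \left(5 + 185\right)\right) \left(23460 - \frac{45483}{10080 + 2}\right) = \left(5689 + 190\right) \left(23460 - \frac{45483}{10082}\right) = 5879 \left(23460 - \frac{45483}{10082}\right) = 5879 \cdot \frac{236478237}{10082} = \frac{1390255555323}{10082}$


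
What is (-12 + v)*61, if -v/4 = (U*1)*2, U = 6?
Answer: -3660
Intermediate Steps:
v = -48 (v = -4*6*1*2 = -24*2 = -4*12 = -48)
(-12 + v)*61 = (-12 - 48)*61 = -60*61 = -3660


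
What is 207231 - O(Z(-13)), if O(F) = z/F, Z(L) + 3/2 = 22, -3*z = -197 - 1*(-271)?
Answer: 25489561/123 ≈ 2.0723e+5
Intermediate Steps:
z = -74/3 (z = -(-197 - 1*(-271))/3 = -(-197 + 271)/3 = -1/3*74 = -74/3 ≈ -24.667)
Z(L) = 41/2 (Z(L) = -3/2 + 22 = 41/2)
O(F) = -74/(3*F)
207231 - O(Z(-13)) = 207231 - (-74)/(3*41/2) = 207231 - (-74)*2/(3*41) = 207231 - 1*(-148/123) = 207231 + 148/123 = 25489561/123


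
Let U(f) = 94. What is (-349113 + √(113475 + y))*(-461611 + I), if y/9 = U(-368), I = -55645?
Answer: 180580793928 - 517256*√114321 ≈ 1.8041e+11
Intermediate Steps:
y = 846 (y = 9*94 = 846)
(-349113 + √(113475 + y))*(-461611 + I) = (-349113 + √(113475 + 846))*(-461611 - 55645) = (-349113 + √114321)*(-517256) = 180580793928 - 517256*√114321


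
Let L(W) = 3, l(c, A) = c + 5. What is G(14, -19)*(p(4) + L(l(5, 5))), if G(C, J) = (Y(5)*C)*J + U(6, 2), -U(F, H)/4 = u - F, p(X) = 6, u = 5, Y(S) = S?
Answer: -11934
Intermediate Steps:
l(c, A) = 5 + c
U(F, H) = -20 + 4*F (U(F, H) = -4*(5 - F) = -20 + 4*F)
G(C, J) = 4 + 5*C*J (G(C, J) = (5*C)*J + (-20 + 4*6) = 5*C*J + (-20 + 24) = 5*C*J + 4 = 4 + 5*C*J)
G(14, -19)*(p(4) + L(l(5, 5))) = (4 + 5*14*(-19))*(6 + 3) = (4 - 1330)*9 = -1326*9 = -11934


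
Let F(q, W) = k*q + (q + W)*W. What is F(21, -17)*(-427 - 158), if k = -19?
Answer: 273195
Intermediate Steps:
F(q, W) = -19*q + W*(W + q) (F(q, W) = -19*q + (q + W)*W = -19*q + (W + q)*W = -19*q + W*(W + q))
F(21, -17)*(-427 - 158) = ((-17)**2 - 19*21 - 17*21)*(-427 - 158) = (289 - 399 - 357)*(-585) = -467*(-585) = 273195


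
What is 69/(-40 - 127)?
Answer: -69/167 ≈ -0.41317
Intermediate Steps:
69/(-40 - 127) = 69/(-167) = 69*(-1/167) = -69/167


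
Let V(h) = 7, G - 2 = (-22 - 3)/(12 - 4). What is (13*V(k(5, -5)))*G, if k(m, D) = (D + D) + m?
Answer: -819/8 ≈ -102.38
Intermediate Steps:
k(m, D) = m + 2*D (k(m, D) = 2*D + m = m + 2*D)
G = -9/8 (G = 2 + (-22 - 3)/(12 - 4) = 2 - 25/8 = -9/8 ≈ -1.1250)
(13*V(k(5, -5)))*G = (13*7)*(-9/8) = 91*(-9/8) = -819/8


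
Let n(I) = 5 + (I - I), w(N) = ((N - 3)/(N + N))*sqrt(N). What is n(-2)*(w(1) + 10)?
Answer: 45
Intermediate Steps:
w(N) = (-3 + N)/(2*sqrt(N)) (w(N) = ((-3 + N)/((2*N)))*sqrt(N) = ((-3 + N)*(1/(2*N)))*sqrt(N) = ((-3 + N)/(2*N))*sqrt(N) = (-3 + N)/(2*sqrt(N)))
n(I) = 5 (n(I) = 5 + 0 = 5)
n(-2)*(w(1) + 10) = 5*((-3 + 1)/(2*sqrt(1)) + 10) = 5*((1/2)*1*(-2) + 10) = 5*(-1 + 10) = 5*9 = 45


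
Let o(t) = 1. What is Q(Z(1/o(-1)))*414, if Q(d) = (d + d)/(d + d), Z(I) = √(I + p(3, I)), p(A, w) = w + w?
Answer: 414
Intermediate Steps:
p(A, w) = 2*w
Z(I) = √3*√I (Z(I) = √(I + 2*I) = √(3*I) = √3*√I)
Q(d) = 1 (Q(d) = (2*d)/((2*d)) = (2*d)*(1/(2*d)) = 1)
Q(Z(1/o(-1)))*414 = 1*414 = 414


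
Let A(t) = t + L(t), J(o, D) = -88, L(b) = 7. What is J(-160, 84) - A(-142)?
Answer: 47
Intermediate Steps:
A(t) = 7 + t (A(t) = t + 7 = 7 + t)
J(-160, 84) - A(-142) = -88 - (7 - 142) = -88 - 1*(-135) = -88 + 135 = 47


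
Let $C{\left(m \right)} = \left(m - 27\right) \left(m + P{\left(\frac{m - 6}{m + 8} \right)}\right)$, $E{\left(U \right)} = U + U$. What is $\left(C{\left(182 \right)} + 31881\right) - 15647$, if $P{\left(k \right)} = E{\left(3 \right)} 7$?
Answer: $50954$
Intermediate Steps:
$E{\left(U \right)} = 2 U$
$P{\left(k \right)} = 42$ ($P{\left(k \right)} = 2 \cdot 3 \cdot 7 = 6 \cdot 7 = 42$)
$C{\left(m \right)} = \left(-27 + m\right) \left(42 + m\right)$ ($C{\left(m \right)} = \left(m - 27\right) \left(m + 42\right) = \left(-27 + m\right) \left(42 + m\right)$)
$\left(C{\left(182 \right)} + 31881\right) - 15647 = \left(\left(-1134 + 182^{2} + 15 \cdot 182\right) + 31881\right) - 15647 = \left(\left(-1134 + 33124 + 2730\right) + 31881\right) - 15647 = \left(34720 + 31881\right) - 15647 = 66601 - 15647 = 50954$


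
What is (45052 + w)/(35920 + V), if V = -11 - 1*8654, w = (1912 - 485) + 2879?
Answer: 2146/1185 ≈ 1.8110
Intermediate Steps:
w = 4306 (w = 1427 + 2879 = 4306)
V = -8665 (V = -11 - 8654 = -8665)
(45052 + w)/(35920 + V) = (45052 + 4306)/(35920 - 8665) = 49358/27255 = 49358*(1/27255) = 2146/1185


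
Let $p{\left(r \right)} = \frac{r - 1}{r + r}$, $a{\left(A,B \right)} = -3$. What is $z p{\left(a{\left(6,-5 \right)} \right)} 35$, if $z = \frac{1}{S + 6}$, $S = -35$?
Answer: $- \frac{70}{87} \approx -0.8046$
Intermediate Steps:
$p{\left(r \right)} = \frac{-1 + r}{2 r}$
$z = - \frac{1}{29}$ ($z = \frac{1}{-35 + 6} = \frac{1}{-29} = - \frac{1}{29} \approx -0.034483$)
$z p{\left(a{\left(6,-5 \right)} \right)} 35 = - \frac{\frac{1}{2} \frac{1}{-3} \left(-1 - 3\right)}{29} \cdot 35 = - \frac{\frac{1}{2} \left(- \frac{1}{3}\right) \left(-4\right)}{29} \cdot 35 = \left(- \frac{1}{29}\right) \frac{2}{3} \cdot 35 = \left(- \frac{2}{87}\right) 35 = - \frac{70}{87}$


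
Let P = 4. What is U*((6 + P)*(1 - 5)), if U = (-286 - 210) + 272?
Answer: 8960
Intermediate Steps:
U = -224 (U = -496 + 272 = -224)
U*((6 + P)*(1 - 5)) = -224*(6 + 4)*(1 - 5) = -2240*(-4) = -224*(-40) = 8960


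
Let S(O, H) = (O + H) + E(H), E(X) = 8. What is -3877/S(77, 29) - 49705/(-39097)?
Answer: -145912699/4457058 ≈ -32.737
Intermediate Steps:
S(O, H) = 8 + H + O (S(O, H) = (O + H) + 8 = (H + O) + 8 = 8 + H + O)
-3877/S(77, 29) - 49705/(-39097) = -3877/(8 + 29 + 77) - 49705/(-39097) = -3877/114 - 49705*(-1/39097) = -3877*1/114 + 49705/39097 = -3877/114 + 49705/39097 = -145912699/4457058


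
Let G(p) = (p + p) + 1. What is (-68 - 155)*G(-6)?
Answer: 2453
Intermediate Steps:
G(p) = 1 + 2*p (G(p) = 2*p + 1 = 1 + 2*p)
(-68 - 155)*G(-6) = (-68 - 155)*(1 + 2*(-6)) = -223*(1 - 12) = -223*(-11) = 2453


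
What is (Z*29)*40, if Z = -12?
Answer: -13920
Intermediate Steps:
(Z*29)*40 = -12*29*40 = -348*40 = -13920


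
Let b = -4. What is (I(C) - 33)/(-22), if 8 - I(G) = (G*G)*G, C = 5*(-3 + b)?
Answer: -21425/11 ≈ -1947.7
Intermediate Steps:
C = -35 (C = 5*(-3 - 4) = 5*(-7) = -35)
I(G) = 8 - G**3 (I(G) = 8 - G*G*G = 8 - G**2*G = 8 - G**3)
(I(C) - 33)/(-22) = ((8 - 1*(-35)**3) - 33)/(-22) = ((8 - 1*(-42875)) - 33)*(-1/22) = ((8 + 42875) - 33)*(-1/22) = (42883 - 33)*(-1/22) = 42850*(-1/22) = -21425/11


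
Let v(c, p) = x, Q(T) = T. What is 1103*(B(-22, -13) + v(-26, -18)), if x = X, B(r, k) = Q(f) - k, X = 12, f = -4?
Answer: 23163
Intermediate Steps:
B(r, k) = -4 - k
x = 12
v(c, p) = 12
1103*(B(-22, -13) + v(-26, -18)) = 1103*((-4 - 1*(-13)) + 12) = 1103*((-4 + 13) + 12) = 1103*(9 + 12) = 1103*21 = 23163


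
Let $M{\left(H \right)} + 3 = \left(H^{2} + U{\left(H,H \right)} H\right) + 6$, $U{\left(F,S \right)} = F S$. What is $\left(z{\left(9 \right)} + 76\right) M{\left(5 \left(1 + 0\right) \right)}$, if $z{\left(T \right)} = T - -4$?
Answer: $13617$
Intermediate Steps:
$z{\left(T \right)} = 4 + T$ ($z{\left(T \right)} = T + 4 = 4 + T$)
$M{\left(H \right)} = 3 + H^{2} + H^{3}$ ($M{\left(H \right)} = -3 + \left(\left(H^{2} + H H H\right) + 6\right) = -3 + \left(\left(H^{2} + H^{2} H\right) + 6\right) = -3 + \left(\left(H^{2} + H^{3}\right) + 6\right) = -3 + \left(6 + H^{2} + H^{3}\right) = 3 + H^{2} + H^{3}$)
$\left(z{\left(9 \right)} + 76\right) M{\left(5 \left(1 + 0\right) \right)} = \left(\left(4 + 9\right) + 76\right) \left(3 + \left(5 \left(1 + 0\right)\right)^{2} + \left(5 \left(1 + 0\right)\right)^{3}\right) = \left(13 + 76\right) \left(3 + \left(5 \cdot 1\right)^{2} + \left(5 \cdot 1\right)^{3}\right) = 89 \left(3 + 5^{2} + 5^{3}\right) = 89 \left(3 + 25 + 125\right) = 89 \cdot 153 = 13617$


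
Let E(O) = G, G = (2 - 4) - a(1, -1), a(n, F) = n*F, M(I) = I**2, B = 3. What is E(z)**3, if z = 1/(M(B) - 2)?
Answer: -1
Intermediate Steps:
a(n, F) = F*n
z = 1/7 (z = 1/(3**2 - 2) = 1/(9 - 2) = 1/7 ≈ 0.14286)
G = -1 (G = (2 - 4) - (-1) = -2 - 1*(-1) = -2 + 1 = -1)
E(O) = -1
E(z)**3 = (-1)**3 = -1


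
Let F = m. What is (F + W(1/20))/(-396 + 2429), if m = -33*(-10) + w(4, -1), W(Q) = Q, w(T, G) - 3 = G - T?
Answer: 6561/40660 ≈ 0.16136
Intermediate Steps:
w(T, G) = 3 + G - T (w(T, G) = 3 + (G - T) = 3 + G - T)
m = 328 (m = -33*(-10) + (3 - 1 - 1*4) = 330 + (3 - 1 - 4) = 330 - 2 = 328)
F = 328
(F + W(1/20))/(-396 + 2429) = (328 + 1/20)/(-396 + 2429) = (328 + 1*(1/20))/2033 = (328 + 1/20)*(1/2033) = (6561/20)*(1/2033) = 6561/40660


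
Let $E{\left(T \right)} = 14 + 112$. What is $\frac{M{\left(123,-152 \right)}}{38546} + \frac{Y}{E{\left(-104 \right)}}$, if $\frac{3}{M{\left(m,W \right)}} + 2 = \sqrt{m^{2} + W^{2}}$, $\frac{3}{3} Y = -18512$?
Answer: $- \frac{2273235085721}{15472537857} + \frac{\sqrt{38233}}{491191678} \approx -146.92$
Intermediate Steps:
$Y = -18512$
$E{\left(T \right)} = 126$
$M{\left(m,W \right)} = \frac{3}{-2 + \sqrt{W^{2} + m^{2}}}$ ($M{\left(m,W \right)} = \frac{3}{-2 + \sqrt{m^{2} + W^{2}}} = \frac{3}{-2 + \sqrt{W^{2} + m^{2}}}$)
$\frac{M{\left(123,-152 \right)}}{38546} + \frac{Y}{E{\left(-104 \right)}} = \frac{3 \frac{1}{-2 + \sqrt{\left(-152\right)^{2} + 123^{2}}}}{38546} - \frac{18512}{126} = \frac{3}{-2 + \sqrt{23104 + 15129}} \cdot \frac{1}{38546} - \frac{9256}{63} = \frac{3}{-2 + \sqrt{38233}} \cdot \frac{1}{38546} - \frac{9256}{63} = \frac{3}{38546 \left(-2 + \sqrt{38233}\right)} - \frac{9256}{63} = - \frac{9256}{63} + \frac{3}{38546 \left(-2 + \sqrt{38233}\right)}$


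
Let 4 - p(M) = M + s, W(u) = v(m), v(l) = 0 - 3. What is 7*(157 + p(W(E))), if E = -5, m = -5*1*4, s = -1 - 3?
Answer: 1176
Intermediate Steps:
s = -4
m = -20 (m = -5*4 = -20)
v(l) = -3
W(u) = -3
p(M) = 8 - M (p(M) = 4 - (M - 4) = 4 - (-4 + M) = 4 + (4 - M) = 8 - M)
7*(157 + p(W(E))) = 7*(157 + (8 - 1*(-3))) = 7*(157 + (8 + 3)) = 7*(157 + 11) = 7*168 = 1176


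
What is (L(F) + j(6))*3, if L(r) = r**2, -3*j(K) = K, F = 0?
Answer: -6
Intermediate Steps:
j(K) = -K/3
(L(F) + j(6))*3 = (0**2 - 1/3*6)*3 = (0 - 2)*3 = -2*3 = -6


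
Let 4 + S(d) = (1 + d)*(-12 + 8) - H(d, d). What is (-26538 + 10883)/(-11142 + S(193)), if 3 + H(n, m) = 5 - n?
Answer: 15655/11731 ≈ 1.3345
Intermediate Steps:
H(n, m) = 2 - n (H(n, m) = -3 + (5 - n) = 2 - n)
S(d) = -10 - 3*d (S(d) = -4 + ((1 + d)*(-12 + 8) - (2 - d)) = -4 + ((1 + d)*(-4) + (-2 + d)) = -4 + ((-4 - 4*d) + (-2 + d)) = -4 + (-6 - 3*d) = -10 - 3*d)
(-26538 + 10883)/(-11142 + S(193)) = (-26538 + 10883)/(-11142 + (-10 - 3*193)) = -15655/(-11142 + (-10 - 579)) = -15655/(-11142 - 589) = -15655/(-11731) = -15655*(-1/11731) = 15655/11731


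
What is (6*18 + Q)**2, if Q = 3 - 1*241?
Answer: 16900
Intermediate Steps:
Q = -238 (Q = 3 - 241 = -238)
(6*18 + Q)**2 = (6*18 - 238)**2 = (108 - 238)**2 = (-130)**2 = 16900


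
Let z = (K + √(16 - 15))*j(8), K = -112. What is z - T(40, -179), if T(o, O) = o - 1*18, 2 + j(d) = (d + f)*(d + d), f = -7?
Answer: -1576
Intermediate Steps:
j(d) = -2 + 2*d*(-7 + d) (j(d) = -2 + (d - 7)*(d + d) = -2 + (-7 + d)*(2*d) = -2 + 2*d*(-7 + d))
T(o, O) = -18 + o (T(o, O) = o - 18 = -18 + o)
z = -1554 (z = (-112 + √(16 - 15))*(-2 - 14*8 + 2*8²) = (-112 + √1)*(-2 - 112 + 2*64) = (-112 + 1)*(-2 - 112 + 128) = -111*14 = -1554)
z - T(40, -179) = -1554 - (-18 + 40) = -1554 - 1*22 = -1554 - 22 = -1576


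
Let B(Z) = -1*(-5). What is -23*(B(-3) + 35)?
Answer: -920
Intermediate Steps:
B(Z) = 5
-23*(B(-3) + 35) = -23*(5 + 35) = -23*40 = -920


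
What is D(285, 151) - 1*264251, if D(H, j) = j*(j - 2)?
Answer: -241752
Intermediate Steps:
D(H, j) = j*(-2 + j)
D(285, 151) - 1*264251 = 151*(-2 + 151) - 1*264251 = 151*149 - 264251 = 22499 - 264251 = -241752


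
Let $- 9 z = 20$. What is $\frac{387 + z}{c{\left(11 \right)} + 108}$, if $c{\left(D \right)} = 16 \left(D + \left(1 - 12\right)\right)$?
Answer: $\frac{3463}{972} \approx 3.5628$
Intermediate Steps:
$c{\left(D \right)} = -176 + 16 D$ ($c{\left(D \right)} = 16 \left(D + \left(1 - 12\right)\right) = 16 \left(D - 11\right) = 16 \left(-11 + D\right) = -176 + 16 D$)
$z = - \frac{20}{9}$ ($z = \left(- \frac{1}{9}\right) 20 = - \frac{20}{9} \approx -2.2222$)
$\frac{387 + z}{c{\left(11 \right)} + 108} = \frac{387 - \frac{20}{9}}{\left(-176 + 16 \cdot 11\right) + 108} = \frac{3463}{9 \left(\left(-176 + 176\right) + 108\right)} = \frac{3463}{9 \left(0 + 108\right)} = \frac{3463}{9 \cdot 108} = \frac{3463}{9} \cdot \frac{1}{108} = \frac{3463}{972}$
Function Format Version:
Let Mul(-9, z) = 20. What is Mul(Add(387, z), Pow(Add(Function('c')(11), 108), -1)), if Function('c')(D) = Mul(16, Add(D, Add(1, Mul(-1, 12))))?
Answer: Rational(3463, 972) ≈ 3.5628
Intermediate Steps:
Function('c')(D) = Add(-176, Mul(16, D)) (Function('c')(D) = Mul(16, Add(D, Add(1, -12))) = Mul(16, Add(D, -11)) = Mul(16, Add(-11, D)) = Add(-176, Mul(16, D)))
z = Rational(-20, 9) (z = Mul(Rational(-1, 9), 20) = Rational(-20, 9) ≈ -2.2222)
Mul(Add(387, z), Pow(Add(Function('c')(11), 108), -1)) = Mul(Add(387, Rational(-20, 9)), Pow(Add(Add(-176, Mul(16, 11)), 108), -1)) = Mul(Rational(3463, 9), Pow(Add(Add(-176, 176), 108), -1)) = Mul(Rational(3463, 9), Pow(Add(0, 108), -1)) = Mul(Rational(3463, 9), Pow(108, -1)) = Mul(Rational(3463, 9), Rational(1, 108)) = Rational(3463, 972)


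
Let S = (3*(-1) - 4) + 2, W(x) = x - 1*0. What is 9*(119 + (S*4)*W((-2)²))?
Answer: 351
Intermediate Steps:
W(x) = x (W(x) = x + 0 = x)
S = -5 (S = (-3 - 4) + 2 = -7 + 2 = -5)
9*(119 + (S*4)*W((-2)²)) = 9*(119 - 5*4*(-2)²) = 9*(119 - 20*4) = 9*(119 - 80) = 9*39 = 351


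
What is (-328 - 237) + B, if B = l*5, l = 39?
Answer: -370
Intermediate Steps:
B = 195 (B = 39*5 = 195)
(-328 - 237) + B = (-328 - 237) + 195 = -565 + 195 = -370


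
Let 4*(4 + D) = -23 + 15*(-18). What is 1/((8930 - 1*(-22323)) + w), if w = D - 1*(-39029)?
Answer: 4/280819 ≈ 1.4244e-5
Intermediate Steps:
D = -309/4 (D = -4 + (-23 + 15*(-18))/4 = -4 + (-23 - 270)/4 = -4 + (¼)*(-293) = -4 - 293/4 = -309/4 ≈ -77.250)
w = 155807/4 (w = -309/4 - 1*(-39029) = -309/4 + 39029 = 155807/4 ≈ 38952.)
1/((8930 - 1*(-22323)) + w) = 1/((8930 - 1*(-22323)) + 155807/4) = 1/((8930 + 22323) + 155807/4) = 1/(31253 + 155807/4) = 1/(280819/4) = 4/280819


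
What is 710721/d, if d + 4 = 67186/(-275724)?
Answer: -97981418502/585041 ≈ -1.6748e+5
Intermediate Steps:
d = -585041/137862 (d = -4 + 67186/(-275724) = -4 + 67186*(-1/275724) = -4 - 33593/137862 = -585041/137862 ≈ -4.2437)
710721/d = 710721/(-585041/137862) = 710721*(-137862/585041) = -97981418502/585041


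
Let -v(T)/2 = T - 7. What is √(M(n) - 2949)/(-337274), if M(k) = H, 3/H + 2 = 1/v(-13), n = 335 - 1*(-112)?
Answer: -3*I*√2046021/26644646 ≈ -0.00016105*I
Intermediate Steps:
v(T) = 14 - 2*T (v(T) = -2*(T - 7) = -2*(-7 + T) = 14 - 2*T)
n = 447 (n = 335 + 112 = 447)
H = -120/79 (H = 3/(-2 + 1/(14 - 2*(-13))) = 3/(-2 + 1/(14 + 26)) = 3/(-2 + 1/40) = 3/(-79/40) = 3*(-40/79) = -120/79 ≈ -1.5190)
M(k) = -120/79
√(M(n) - 2949)/(-337274) = √(-120/79 - 2949)/(-337274) = √(-233091/79)*(-1/337274) = (3*I*√2046021/79)*(-1/337274) = -3*I*√2046021/26644646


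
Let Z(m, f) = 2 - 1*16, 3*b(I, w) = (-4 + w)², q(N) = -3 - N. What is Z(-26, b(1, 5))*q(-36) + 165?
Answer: -297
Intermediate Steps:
b(I, w) = (-4 + w)²/3
Z(m, f) = -14 (Z(m, f) = 2 - 16 = -14)
Z(-26, b(1, 5))*q(-36) + 165 = -14*(-3 - 1*(-36)) + 165 = -14*(-3 + 36) + 165 = -14*33 + 165 = -462 + 165 = -297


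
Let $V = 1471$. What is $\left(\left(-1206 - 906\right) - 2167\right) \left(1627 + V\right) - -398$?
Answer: $-13255944$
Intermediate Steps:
$\left(\left(-1206 - 906\right) - 2167\right) \left(1627 + V\right) - -398 = \left(\left(-1206 - 906\right) - 2167\right) \left(1627 + 1471\right) - -398 = \left(\left(-1206 - 906\right) - 2167\right) 3098 + 398 = \left(-2112 - 2167\right) 3098 + 398 = \left(-4279\right) 3098 + 398 = -13256342 + 398 = -13255944$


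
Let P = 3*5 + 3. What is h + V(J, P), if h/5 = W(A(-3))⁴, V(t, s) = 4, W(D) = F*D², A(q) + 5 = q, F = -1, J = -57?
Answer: 83886084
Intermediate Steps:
P = 18 (P = 15 + 3 = 18)
A(q) = -5 + q
W(D) = -D²
h = 83886080 (h = 5*(-(-5 - 3)²)⁴ = 5*(-1*(-8)²)⁴ = 5*(-1*64)⁴ = 5*(-64)⁴ = 5*16777216 = 83886080)
h + V(J, P) = 83886080 + 4 = 83886084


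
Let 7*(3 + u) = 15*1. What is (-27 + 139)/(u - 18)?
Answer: -196/33 ≈ -5.9394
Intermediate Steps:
u = -6/7 (u = -3 + (15*1)/7 = -3 + (⅐)*15 = -3 + 15/7 = -6/7 ≈ -0.85714)
(-27 + 139)/(u - 18) = (-27 + 139)/(-6/7 - 18) = 112/(-132/7) = -7/132*112 = -196/33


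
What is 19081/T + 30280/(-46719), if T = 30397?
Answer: -28975921/1420117443 ≈ -0.020404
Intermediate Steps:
19081/T + 30280/(-46719) = 19081/30397 + 30280/(-46719) = 19081*(1/30397) + 30280*(-1/46719) = 19081/30397 - 30280/46719 = -28975921/1420117443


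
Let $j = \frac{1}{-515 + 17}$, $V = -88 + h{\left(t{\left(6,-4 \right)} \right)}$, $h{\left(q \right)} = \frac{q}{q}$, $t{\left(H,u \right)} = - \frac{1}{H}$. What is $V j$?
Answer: $\frac{29}{166} \approx 0.1747$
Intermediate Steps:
$h{\left(q \right)} = 1$
$V = -87$ ($V = -88 + 1 = -87$)
$j = - \frac{1}{498}$ ($j = \frac{1}{-498} = - \frac{1}{498} \approx -0.002008$)
$V j = \left(-87\right) \left(- \frac{1}{498}\right) = \frac{29}{166}$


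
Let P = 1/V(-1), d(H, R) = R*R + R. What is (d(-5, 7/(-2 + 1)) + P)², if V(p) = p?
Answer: 1681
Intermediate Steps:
d(H, R) = R + R² (d(H, R) = R² + R = R + R²)
P = -1 (P = 1/(-1) = -1)
(d(-5, 7/(-2 + 1)) + P)² = ((7/(-2 + 1))*(1 + 7/(-2 + 1)) - 1)² = ((7/(-1))*(1 + 7/(-1)) - 1)² = ((7*(-1))*(1 + 7*(-1)) - 1)² = (-7*(1 - 7) - 1)² = (-7*(-6) - 1)² = (42 - 1)² = 41² = 1681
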